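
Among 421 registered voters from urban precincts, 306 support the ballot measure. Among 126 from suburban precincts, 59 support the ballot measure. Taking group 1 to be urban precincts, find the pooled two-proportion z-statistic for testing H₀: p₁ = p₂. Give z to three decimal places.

Sample proportions: p̂₁ = 306/421 = 0.72684 and p̂₂ = 59/126 = 0.46825.
Pooling: p̂ = 365/547 = 0.66728.
SE = √[p̂(1−p̂)(1/n₁+1/n₂)] = √[0.66728·0.33272·(1/421+1/126)] ≈ 0.047848.
z = 0.25859/0.047848 = 5.404.

z = 5.404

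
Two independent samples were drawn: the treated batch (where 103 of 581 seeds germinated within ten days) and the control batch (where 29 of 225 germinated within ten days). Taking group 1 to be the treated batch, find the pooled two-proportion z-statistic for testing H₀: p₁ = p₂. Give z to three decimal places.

z = 1.665

Sample proportions: p̂₁ = 103/581 = 0.17728 and p̂₂ = 29/225 = 0.12889.
Pooling: p̂ = 132/806 = 0.16377.
SE = √[p̂(1−p̂)(1/n₁+1/n₂)] = √[0.16377·0.83623·(1/581+1/225)] ≈ 0.029058.
z = 0.04839/0.029058 = 1.665.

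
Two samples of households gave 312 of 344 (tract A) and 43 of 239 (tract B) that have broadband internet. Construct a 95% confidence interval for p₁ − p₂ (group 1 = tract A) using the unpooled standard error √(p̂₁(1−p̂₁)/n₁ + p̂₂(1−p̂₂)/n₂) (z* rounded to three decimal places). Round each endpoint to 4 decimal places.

(0.6695, 0.7846)

p̂₁ = 312/344 = 0.90698, p̂₂ = 43/239 = 0.17992; p̂₁ − p̂₂ = 0.72706.
Unpooled SE = √(p̂₁(1−p̂₁)/n₁ + p̂₂(1−p̂₂)/n₂) = √(0.000245261 + 0.000617349) = 0.029370.
z* = 1.960 at the 95% level. Margin = 1.960·0.029370 = 0.05757.
CI: 0.72706 ± 0.05757 = (0.6695, 0.7846).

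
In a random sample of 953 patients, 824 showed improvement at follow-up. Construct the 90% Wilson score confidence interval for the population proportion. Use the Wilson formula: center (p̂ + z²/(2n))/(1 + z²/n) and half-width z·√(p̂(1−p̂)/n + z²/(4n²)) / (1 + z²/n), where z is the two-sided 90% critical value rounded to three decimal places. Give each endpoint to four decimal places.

Here p̂ = 824/953 = 0.86464 and z = 1.645 (z² = 2.706025).
Denominator 1 + z²/n = 1 + 2.706025/953 = 1.002839.
Adjusted center: (0.86464 + z²/(2n))/1.002839 = 0.86361.
Radicand: p̂(1−p̂)/n + z²/(4n²) = 0.000122811 + 0.000000745 = 0.000123556.
Half-width = z·√(radicand)/denom = 1.645·0.011116/1.002839 = 0.01823.
So the interval runs from 0.8454 to 0.8818.

(0.8454, 0.8818)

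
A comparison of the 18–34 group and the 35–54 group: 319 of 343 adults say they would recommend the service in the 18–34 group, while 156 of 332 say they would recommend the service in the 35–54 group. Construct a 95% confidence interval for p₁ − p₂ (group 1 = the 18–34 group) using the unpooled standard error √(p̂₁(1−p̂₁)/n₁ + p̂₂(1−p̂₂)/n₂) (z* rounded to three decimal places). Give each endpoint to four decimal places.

(0.4001, 0.5202)

p̂₁ = 0.93003, p̂₂ = 0.46988, so the observed difference is 0.46015.
SE = √(0.000189723 + 0.000750279) = √0.000940002 = 0.030659.
The 95% critical value is z* = 1.960. Margin = 1.960·0.030659 = 0.06009.
Interval: 0.46015 ± 0.06009 → (0.4001, 0.5202).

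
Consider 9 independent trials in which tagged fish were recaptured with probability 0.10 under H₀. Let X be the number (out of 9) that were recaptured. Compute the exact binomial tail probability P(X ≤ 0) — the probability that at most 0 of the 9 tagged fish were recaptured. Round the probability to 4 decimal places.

X ~ Binomial(n=9, p=0.10).
P(X ≤ 0) = C(9,0)·0.10^0·0.90^9.
= 0.387420 = 0.3874.

P = 0.3874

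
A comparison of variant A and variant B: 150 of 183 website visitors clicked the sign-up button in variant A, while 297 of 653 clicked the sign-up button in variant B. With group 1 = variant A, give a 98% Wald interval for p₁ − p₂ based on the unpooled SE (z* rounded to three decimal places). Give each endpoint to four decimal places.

(0.2847, 0.4450)

p̂₁ = 0.81967, p̂₂ = 0.45482, so the observed difference is 0.36485.
SE = √(0.000807703 + 0.000379723) = √0.001187426 = 0.034459.
The 98% critical value is z* = 2.326. Margin of error = 0.08015.
Interval: 0.36485 ± 0.08015 → (0.2847, 0.4450).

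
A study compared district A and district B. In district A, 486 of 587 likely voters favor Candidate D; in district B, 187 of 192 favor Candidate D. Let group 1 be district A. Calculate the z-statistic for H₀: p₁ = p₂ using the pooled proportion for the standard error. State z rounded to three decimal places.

Sample proportions: p̂₁ = 486/587 = 0.82794 and p̂₂ = 187/192 = 0.97396.
Pooling: p̂ = 673/779 = 0.86393.
SE = √[p̂(1−p̂)(1/n₁+1/n₂)] = √[0.86393·0.13607·(1/587+1/192)] ≈ 0.028505.
z = (p̂₁ − p̂₂)/SE = (0.82794 − 0.97396)/0.028505 = -0.14602/0.028505 = -5.123.

z = -5.123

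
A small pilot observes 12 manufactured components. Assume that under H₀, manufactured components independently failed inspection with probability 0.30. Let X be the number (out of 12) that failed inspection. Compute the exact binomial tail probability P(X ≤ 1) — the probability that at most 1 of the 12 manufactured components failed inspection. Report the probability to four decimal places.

X is binomial with n = 12 and p = 0.30.
P(X ≤ 1) = C(12,0)·0.30^0·0.70^12 + C(12,1)·0.30^1·0.70^11.
= 0.013841 + 0.071184 = 0.0850.

P = 0.0850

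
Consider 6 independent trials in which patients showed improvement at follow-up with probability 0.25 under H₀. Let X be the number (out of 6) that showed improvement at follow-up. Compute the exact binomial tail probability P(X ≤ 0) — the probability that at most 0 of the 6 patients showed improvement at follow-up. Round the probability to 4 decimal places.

X ~ Binomial(n=6, p=0.25).
P(X ≤ 0) = C(6,0)·0.25^0·0.75^6.
= 0.177979 = 0.1780.

P = 0.1780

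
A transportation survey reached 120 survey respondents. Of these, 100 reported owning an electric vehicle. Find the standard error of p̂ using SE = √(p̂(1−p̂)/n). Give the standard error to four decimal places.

Sample proportion p̂ = 100/120 = 0.83333.
p̂(1−p̂) = 0.83333·0.16667 = 0.138891.
SE = √(0.138891/120) = √0.001157425 = 0.0340.

SE = 0.0340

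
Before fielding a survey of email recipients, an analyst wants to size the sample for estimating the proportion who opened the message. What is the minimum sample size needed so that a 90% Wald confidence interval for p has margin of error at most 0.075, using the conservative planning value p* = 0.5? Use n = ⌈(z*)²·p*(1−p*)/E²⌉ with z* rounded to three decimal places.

z* = 1.645 at the 90% level.
p*(1−p*) = 0.50·0.50 = 0.2500.
(z*)²·p*(1−p*)/E² = 2.706025·0.2500/0.005625 = 120.268.
⌈120.268⌉ = 121.

n = 121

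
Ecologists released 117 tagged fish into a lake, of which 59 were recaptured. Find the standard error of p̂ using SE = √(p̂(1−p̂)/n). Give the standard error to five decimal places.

p̂ = 59/117 = 0.50427.
p̂(1−p̂) = 0.50427·0.49573 = 0.249982.
SE = √(0.249982/117) = √0.002136598 = 0.04622.

SE = 0.04622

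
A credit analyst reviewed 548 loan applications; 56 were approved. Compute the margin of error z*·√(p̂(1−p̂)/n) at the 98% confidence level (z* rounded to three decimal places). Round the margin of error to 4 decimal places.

With x = 56 successes in n = 548, p̂ = 0.10219.
SE(p̂) = √(0.10219·0.89781/548) = 0.012939.
z* = 2.326 at the 98% level.
ME = 2.326·0.012939 = 0.0301.

ME = 0.0301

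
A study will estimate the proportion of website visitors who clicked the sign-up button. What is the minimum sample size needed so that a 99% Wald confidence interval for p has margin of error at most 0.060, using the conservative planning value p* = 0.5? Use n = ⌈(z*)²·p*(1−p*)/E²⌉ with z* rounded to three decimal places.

The 99% critical value is z* = 2.576.
p*(1−p*) = 0.50·0.50 = 0.2500.
(z*)²·p*(1−p*)/E² = 6.635776·0.2500/0.003600 = 460.818.
Rounding up, n = 461.

n = 461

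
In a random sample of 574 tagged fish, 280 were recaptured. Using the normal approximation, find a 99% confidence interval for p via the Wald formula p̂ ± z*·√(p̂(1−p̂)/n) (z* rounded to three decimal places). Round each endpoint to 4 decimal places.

With x = 280 successes in n = 574, p̂ = 0.48780.
SE = √(p̂(1−p̂)/n) = √(0.249851/574) = 0.020863.
z* = 2.576 at the 99% level.
Margin of error: 2.576 × 0.020863 = 0.05374.
CI: 0.48780 ± 0.05374 = (0.4341, 0.5415).

(0.4341, 0.5415)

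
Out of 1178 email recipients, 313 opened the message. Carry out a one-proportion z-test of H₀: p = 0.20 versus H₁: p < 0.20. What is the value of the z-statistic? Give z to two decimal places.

p̂ = 313/1178 = 0.26570.
Under H₀, SE = √(p₀(1−p₀)/n) = √(0.20·0.80/1178) = √0.000135823 = 0.011654.
z = (0.26570 − 0.20)/0.011654 = 0.06570/0.011654 = 5.64.

z = 5.64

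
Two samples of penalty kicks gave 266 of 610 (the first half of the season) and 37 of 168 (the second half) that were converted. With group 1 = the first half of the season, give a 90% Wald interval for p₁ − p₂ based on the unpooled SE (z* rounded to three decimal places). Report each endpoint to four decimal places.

p̂₁ = 0.43607, p̂₂ = 0.22024, so the observed difference is 0.21583.
SE = √(0.000403135 + 0.001022222) = √0.001425357 = 0.037754.
z* = 1.645 at the 90% level. Margin of error = 0.06211.
CI: 0.21583 ± 0.06211 = (0.1537, 0.2779).

(0.1537, 0.2779)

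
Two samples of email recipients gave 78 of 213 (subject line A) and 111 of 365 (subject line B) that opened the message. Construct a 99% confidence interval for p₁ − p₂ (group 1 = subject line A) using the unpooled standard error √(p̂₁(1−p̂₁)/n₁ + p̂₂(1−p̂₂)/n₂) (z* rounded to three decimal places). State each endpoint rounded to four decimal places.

(-0.0432, 0.1673)

p̂₁ = 78/213 = 0.36620, p̂₂ = 111/365 = 0.30411; p̂₁ − p̂₂ = 0.06209.
SE = √(0.001089656 + 0.000579800) = √0.001669456 = 0.040859.
For 99% confidence, z* = 2.576. Margin = 2.576·0.040859 = 0.10525.
CI: 0.06209 ± 0.10525 = (-0.0432, 0.1673).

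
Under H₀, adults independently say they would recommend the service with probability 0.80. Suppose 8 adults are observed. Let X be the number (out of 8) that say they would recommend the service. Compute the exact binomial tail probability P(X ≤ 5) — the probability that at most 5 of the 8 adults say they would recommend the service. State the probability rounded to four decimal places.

X is binomial with n = 8 and p = 0.80.
P(X ≤ 5) = Σ_{j=0}^{5} C(8,j)·0.80^j·0.20^{8−j}.
= 0.000003 + 0.000082 + 0.001147 + 0.009175 + 0.045875 + 0.146801 = 0.2031.

P = 0.2031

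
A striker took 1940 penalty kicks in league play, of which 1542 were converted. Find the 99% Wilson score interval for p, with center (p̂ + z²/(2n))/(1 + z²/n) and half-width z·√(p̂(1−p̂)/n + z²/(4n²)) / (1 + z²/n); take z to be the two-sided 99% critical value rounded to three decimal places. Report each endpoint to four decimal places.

Here p̂ = 1542/1940 = 0.79485 and z = 2.576 (z² = 6.635776).
1 + z²/n = 1.003421.
Adjusted center: (0.79485 + z²/(2n))/1.003421 = 0.79384.
Radicand: p̂(1−p̂)/n + z²/(4n²) = 0.000084055 + 0.000000441 = 0.000084496.
Half-width = z·√(radicand)/denom = 2.576·0.009192/1.003421 = 0.02360.
Interval: 0.79384 ± 0.02360 → (0.7702, 0.8174).

(0.7702, 0.8174)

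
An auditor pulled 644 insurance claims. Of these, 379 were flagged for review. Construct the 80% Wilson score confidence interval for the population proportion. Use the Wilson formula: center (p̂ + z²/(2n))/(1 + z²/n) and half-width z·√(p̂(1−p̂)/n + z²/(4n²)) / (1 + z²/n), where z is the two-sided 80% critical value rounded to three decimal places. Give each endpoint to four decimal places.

(0.5635, 0.6131)

Here p̂ = 379/644 = 0.58851 and z = 1.282 (z² = 1.643524).
1 + z²/n = 1.002552.
Center = (0.58851 + 0.001276)/1.002552 = 0.58828.
Radicand: p̂(1−p̂)/n + z²/(4n²) = 0.000376034 + 0.000000991 = 0.000377025.
Half-width = z·√(radicand)/denom = 1.282·0.019417/1.002552 = 0.02483.
CI: 0.58828 ± 0.02483 = (0.5635, 0.6131).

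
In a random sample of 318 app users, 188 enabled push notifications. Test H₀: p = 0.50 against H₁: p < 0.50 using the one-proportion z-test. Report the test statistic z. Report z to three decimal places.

Sample proportion p̂ = 188/318 = 0.59119.
Null standard error: √(0.50·0.50/318) = √0.000786164 = 0.028039.
Test statistic: z = 0.09119/0.028039 = 3.252.

z = 3.252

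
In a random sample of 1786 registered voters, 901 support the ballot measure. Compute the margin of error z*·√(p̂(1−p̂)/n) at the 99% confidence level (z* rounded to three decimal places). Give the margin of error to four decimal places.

Sample proportion p̂ = 901/1786 = 0.50448.
SE = √(p̂(1−p̂)/n) = √(0.249980/1786) = 0.011831.
The 99% critical value is z* = 2.576.
So ME = 0.0305.

ME = 0.0305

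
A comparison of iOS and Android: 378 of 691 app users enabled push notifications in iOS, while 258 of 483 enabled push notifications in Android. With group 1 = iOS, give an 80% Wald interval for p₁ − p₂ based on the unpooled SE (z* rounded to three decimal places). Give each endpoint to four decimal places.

p̂₁ = 378/691 = 0.54703, p̂₂ = 258/483 = 0.53416; p̂₁ − p̂₂ = 0.01287.
SE = √(0.000358593 + 0.000515182) = √0.000873775 = 0.029560.
z* = 1.282 at the 80% level. Margin of error = 0.03790.
CI: 0.01287 ± 0.03790 = (-0.0250, 0.0508).

(-0.0250, 0.0508)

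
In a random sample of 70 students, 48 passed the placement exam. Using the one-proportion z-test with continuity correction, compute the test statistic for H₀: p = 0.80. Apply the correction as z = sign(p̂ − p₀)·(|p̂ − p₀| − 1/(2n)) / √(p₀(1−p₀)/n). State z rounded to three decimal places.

The sample proportion is 48/70 = 0.68571. p̂ − p₀ = -0.114286.
1/(2n) = 0.007143.
Corrected numerator: |-0.114286| − 0.007143 = 0.107143.
Under H₀, SE = √(p₀(1−p₀)/n) = √(0.80·0.20/70) = √0.002285714 = 0.047809.
z = (−)0.107143/0.047809 = -2.241.

z = -2.241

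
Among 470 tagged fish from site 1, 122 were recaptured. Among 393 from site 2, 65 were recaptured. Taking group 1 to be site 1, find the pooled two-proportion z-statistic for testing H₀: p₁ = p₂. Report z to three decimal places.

Sample proportions: p̂₁ = 122/470 = 0.25957 and p̂₂ = 65/393 = 0.16539.
Pooled p̂ = (122+65)/(470+393) = 187/863 = 0.21669.
SE = √[p̂(1−p̂)(1/n₁+1/n₂)] = √[0.21669·0.78331·(1/470+1/393)] ≈ 0.028161.
z = 0.09418/0.028161 = 3.344.

z = 3.344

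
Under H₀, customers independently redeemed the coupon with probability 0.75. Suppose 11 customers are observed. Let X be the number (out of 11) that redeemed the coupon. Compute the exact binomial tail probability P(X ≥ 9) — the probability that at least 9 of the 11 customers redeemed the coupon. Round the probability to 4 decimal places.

X ~ Binomial(n=11, p=0.75).
P(X ≥ 9) = C(11,9)·0.75^9·0.25^2 + C(11,10)·0.75^10·0.25^1 + C(11,11)·0.75^11·0.25^0.
= 0.258104 + 0.154862 + 0.042235 = 0.4552.

P = 0.4552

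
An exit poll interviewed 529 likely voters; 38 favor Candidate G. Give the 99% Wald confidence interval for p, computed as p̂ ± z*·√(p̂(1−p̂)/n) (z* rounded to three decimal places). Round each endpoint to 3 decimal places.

p̂ = 38/529 = 0.07183.
SE(p̂) = √(0.07183·0.92817/529) = 0.011227.
For 99% confidence, z* = 2.576.
Margin = 2.576·0.011227 = 0.02892.
So the interval runs from 0.043 to 0.101.

(0.043, 0.101)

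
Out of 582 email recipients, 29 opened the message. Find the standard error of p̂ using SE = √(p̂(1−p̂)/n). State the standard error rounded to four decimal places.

SE = 0.0090

The sample proportion is 29/582 = 0.04983.
p̂(1−p̂) = 0.04983·0.95017 = 0.047347.
SE = √(0.047347/582) = 0.0090.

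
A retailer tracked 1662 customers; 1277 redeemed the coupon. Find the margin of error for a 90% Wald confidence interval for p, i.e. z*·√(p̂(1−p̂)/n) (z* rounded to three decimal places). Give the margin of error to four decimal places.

The sample proportion is 1277/1662 = 0.76835.
Standard error of p̂: √(0.177988/1662) = √0.000107092 = 0.010349.
For 90% confidence, z* = 1.645.
ME = 1.645·0.010349 = 0.0170.

ME = 0.0170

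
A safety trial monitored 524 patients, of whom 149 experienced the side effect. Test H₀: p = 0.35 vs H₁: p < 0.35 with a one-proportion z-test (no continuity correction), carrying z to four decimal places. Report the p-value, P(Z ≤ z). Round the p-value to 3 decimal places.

With x = 149 successes in n = 524, p̂ = 0.28435.
Null standard error: √(0.35·0.65/524) = √0.000434160 = 0.020837.
z = (p̂ − p₀)/SE = (149/524 − 0.35)/0.020837 ≈ -3.1507.
p-value = P(Z ≤ z) with z = -3.1507 → 0.001.

p-value = 0.001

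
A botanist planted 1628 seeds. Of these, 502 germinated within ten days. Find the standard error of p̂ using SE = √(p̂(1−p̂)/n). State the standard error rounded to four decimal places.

p̂ = 502/1628 = 0.30835.
p̂(1−p̂) = 0.213270.
SE = √(0.213270/1628) = 0.0114.

SE = 0.0114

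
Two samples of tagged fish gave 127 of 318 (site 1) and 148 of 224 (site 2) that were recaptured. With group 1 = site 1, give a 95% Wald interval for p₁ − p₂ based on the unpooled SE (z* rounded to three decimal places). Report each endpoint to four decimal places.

p̂₁ = 0.39937, p̂₂ = 0.66071, so the observed difference is -0.26134.
SE = √(0.000754320 + 0.001000763) = √0.001755083 = 0.041894.
z* = 1.960 at the 95% level. Margin of error = 0.08211.
So the interval runs from -0.3435 to -0.1792.

(-0.3435, -0.1792)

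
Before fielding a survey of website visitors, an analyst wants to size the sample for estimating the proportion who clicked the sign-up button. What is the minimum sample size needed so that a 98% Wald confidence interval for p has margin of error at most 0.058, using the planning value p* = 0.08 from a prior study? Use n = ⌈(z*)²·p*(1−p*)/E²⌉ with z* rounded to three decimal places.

n = 119

For 98% confidence, z* = 2.326.
p*(1−p*) = 0.0736.
(z*)²·p*(1−p*)/E² = 5.410276·0.0736/0.003364 = 118.370.
Rounding up, n = 119.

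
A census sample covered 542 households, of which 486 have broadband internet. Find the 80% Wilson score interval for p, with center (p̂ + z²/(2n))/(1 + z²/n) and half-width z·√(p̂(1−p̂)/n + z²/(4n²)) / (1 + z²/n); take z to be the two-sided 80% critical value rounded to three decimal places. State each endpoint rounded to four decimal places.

Here p̂ = 486/542 = 0.89668 and z = 1.282 (z² = 1.643524).
1 + z²/n = 1.003032.
Adjusted center: (0.89668 + z²/(2n))/1.003032 = 0.89548.
Radicand: p̂(1−p̂)/n + z²/(4n²) = 0.000170933 + 0.000001399 = 0.000172332.
Half-width = 1.282·√0.000172332/1.003032 = 0.01678.
CI: 0.89548 ± 0.01678 = (0.8787, 0.9123).

(0.8787, 0.9123)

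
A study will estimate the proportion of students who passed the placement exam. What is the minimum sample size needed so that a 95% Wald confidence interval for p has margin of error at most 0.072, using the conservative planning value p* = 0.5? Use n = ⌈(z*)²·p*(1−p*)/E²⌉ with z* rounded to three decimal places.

For 95% confidence, z* = 1.960.
p*(1−p*) = 0.2500.
(z*)²·p*(1−p*)/E² = 3.841600·0.2500/0.005184 = 185.262.
Rounding up, n = 186.

n = 186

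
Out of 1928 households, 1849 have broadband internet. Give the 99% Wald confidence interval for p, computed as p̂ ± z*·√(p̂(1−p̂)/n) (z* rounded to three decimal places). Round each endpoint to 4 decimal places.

Sample proportion p̂ = 1849/1928 = 0.95902.
SE(p̂) = √(0.95902·0.04098/1928) = 0.004515.
The 99% critical value is z* = 2.576.
Margin of error: 2.576 × 0.004515 = 0.01163.
So the interval runs from 0.9474 to 0.9707.

(0.9474, 0.9707)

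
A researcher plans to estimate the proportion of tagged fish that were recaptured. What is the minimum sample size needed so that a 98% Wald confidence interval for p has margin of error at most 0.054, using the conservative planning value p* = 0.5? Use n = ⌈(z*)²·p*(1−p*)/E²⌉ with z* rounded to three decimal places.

For 98% confidence, z* = 2.326.
p*(1−p*) = 0.50·0.50 = 0.2500.
Required n before rounding: 5.410276 × 0.2500 / 0.054² = 463.844.
Rounding up, n = 464.

n = 464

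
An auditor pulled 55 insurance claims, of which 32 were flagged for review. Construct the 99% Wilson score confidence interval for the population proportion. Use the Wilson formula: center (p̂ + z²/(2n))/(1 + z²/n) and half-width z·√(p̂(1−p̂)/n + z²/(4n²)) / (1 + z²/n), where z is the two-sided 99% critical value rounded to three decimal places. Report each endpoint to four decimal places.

(0.4109, 0.7351)

Here p̂ = 32/55 = 0.58182 and z = 2.576 (z² = 6.635776).
Denominator 1 + z²/n = 1 + 6.635776/55 = 1.120650.
Adjusted center: (0.58182 + z²/(2n))/1.120650 = 0.57301.
Radicand: p̂(1−p̂)/n + z²/(4n²) = 0.004423742 + 0.000548411 = 0.004972153.
Half-width = z·√(radicand)/denom = 2.576·0.070513/1.120650 = 0.16209.
So the interval runs from 0.4109 to 0.7351.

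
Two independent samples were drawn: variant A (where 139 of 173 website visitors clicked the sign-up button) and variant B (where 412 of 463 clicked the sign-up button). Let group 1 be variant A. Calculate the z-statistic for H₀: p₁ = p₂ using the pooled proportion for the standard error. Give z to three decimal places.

Sample proportions: p̂₁ = 139/173 = 0.80347 and p̂₂ = 412/463 = 0.88985.
Pooling: p̂ = 551/636 = 0.86635.
SE = √[p̂(1−p̂)(1/n₁+1/n₂)] = √[0.86635·0.13365·(1/173+1/463)] ≈ 0.030321.
z = (p̂₁ − p̂₂)/SE = (0.80347 − 0.88985)/0.030321 = -0.08638/0.030321 = -2.849.

z = -2.849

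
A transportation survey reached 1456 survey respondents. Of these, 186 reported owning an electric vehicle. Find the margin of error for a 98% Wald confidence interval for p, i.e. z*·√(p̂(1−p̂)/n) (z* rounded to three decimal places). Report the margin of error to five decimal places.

ME = 0.02035

The sample proportion is 186/1456 = 0.12775.
SE = √(p̂(1−p̂)/n) = √(0.111428/1456) = 0.008748.
For 98% confidence, z* = 2.326.
ME = 2.326·0.008748 = 0.02035.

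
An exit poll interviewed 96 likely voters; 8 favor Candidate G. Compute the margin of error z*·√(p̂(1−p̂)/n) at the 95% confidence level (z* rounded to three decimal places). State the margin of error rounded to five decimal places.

Sample proportion p̂ = 8/96 = 0.08333.
Standard error of p̂: √(0.076389/96) = √0.000795718 = 0.028208.
z* = 1.960 at the 95% level.
So ME = 0.05529.

ME = 0.05529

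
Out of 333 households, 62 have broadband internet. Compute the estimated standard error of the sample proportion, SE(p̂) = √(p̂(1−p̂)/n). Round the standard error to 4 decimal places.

With x = 62 successes in n = 333, p̂ = 0.18619.
p̂(1−p̂) = 0.18619·0.81381 = 0.151523.
SE = √(0.151523/333) = 0.0213.

SE = 0.0213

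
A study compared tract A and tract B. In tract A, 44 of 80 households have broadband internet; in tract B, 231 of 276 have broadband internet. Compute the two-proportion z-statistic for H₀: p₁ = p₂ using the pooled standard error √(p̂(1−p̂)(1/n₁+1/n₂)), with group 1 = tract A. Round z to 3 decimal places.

z = -5.391

Sample proportions: p̂₁ = 44/80 = 0.55000 and p̂₂ = 231/276 = 0.83696.
Pooling: p̂ = 275/356 = 0.77247.
SE = √[p̂(1−p̂)(1/n₁+1/n₂)] = √[0.77247·0.22753·(1/80+1/276)] ≈ 0.053233.
z = -0.28696/0.053233 = -5.391.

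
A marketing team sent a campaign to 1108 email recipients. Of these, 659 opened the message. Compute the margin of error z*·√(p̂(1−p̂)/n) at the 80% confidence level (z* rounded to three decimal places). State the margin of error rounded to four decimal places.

p̂ = 659/1108 = 0.59477.
SE(p̂) = √(0.59477·0.40523/1108) = 0.014749.
The 80% critical value is z* = 1.282.
ME = 1.282·0.014749 = 0.0189.

ME = 0.0189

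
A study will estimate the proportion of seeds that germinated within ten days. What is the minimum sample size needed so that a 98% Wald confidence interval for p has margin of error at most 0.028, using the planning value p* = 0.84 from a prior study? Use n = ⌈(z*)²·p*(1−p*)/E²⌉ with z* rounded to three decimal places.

The 98% critical value is z* = 2.326.
p*(1−p*) = 0.1344.
Required n before rounding: 5.410276 × 0.1344 / 0.028² = 927.476.
Rounding up, n = 928.

n = 928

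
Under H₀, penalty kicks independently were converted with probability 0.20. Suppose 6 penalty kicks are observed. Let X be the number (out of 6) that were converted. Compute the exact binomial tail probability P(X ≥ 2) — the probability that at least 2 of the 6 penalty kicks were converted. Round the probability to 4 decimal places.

P = 0.3446

X ~ Binomial(n=6, p=0.20).
P(X ≥ 2) = Σ_{j=2}^{6} C(6,j)·0.20^j·0.80^{6−j}.
= 0.245760 + 0.081920 + 0.015360 + 0.001536 + 0.000064 = 0.3446.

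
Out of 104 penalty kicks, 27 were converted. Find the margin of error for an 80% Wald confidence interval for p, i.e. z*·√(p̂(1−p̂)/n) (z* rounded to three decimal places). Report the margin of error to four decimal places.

ME = 0.0551

The sample proportion is 27/104 = 0.25962.
SE(p̂) = √(0.25962·0.74038/104) = 0.042991.
z* = 1.282 at the 80% level.
ME = 1.282·0.042991 = 0.0551.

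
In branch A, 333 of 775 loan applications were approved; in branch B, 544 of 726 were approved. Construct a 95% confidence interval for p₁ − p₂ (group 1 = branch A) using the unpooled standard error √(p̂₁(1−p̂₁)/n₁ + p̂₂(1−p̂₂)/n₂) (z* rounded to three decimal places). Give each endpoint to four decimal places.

p̂₁ = 0.42968, p̂₂ = 0.74931, so the observed difference is -0.31963.
SE = √(0.000316200 + 0.000258738) = √0.000574938 = 0.023978.
The 95% critical value is z* = 1.960. Margin of error = 0.04700.
Interval: -0.31963 ± 0.04700 → (-0.3666, -0.2726).

(-0.3666, -0.2726)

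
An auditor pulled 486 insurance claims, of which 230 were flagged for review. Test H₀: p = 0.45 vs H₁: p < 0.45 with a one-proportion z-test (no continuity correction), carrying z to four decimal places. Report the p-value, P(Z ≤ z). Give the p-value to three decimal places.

With x = 230 successes in n = 486, p̂ = 0.47325.
Under H₀, SE = √(p₀(1−p₀)/n) = √(0.45·0.55/486) = √0.000509259 = 0.022567.
z = (p̂ − p₀)/SE = (230/486 − 0.45)/0.022567 ≈ 1.0303.
From the standard normal, P(Z ≤ z) = 0.849.

p-value = 0.849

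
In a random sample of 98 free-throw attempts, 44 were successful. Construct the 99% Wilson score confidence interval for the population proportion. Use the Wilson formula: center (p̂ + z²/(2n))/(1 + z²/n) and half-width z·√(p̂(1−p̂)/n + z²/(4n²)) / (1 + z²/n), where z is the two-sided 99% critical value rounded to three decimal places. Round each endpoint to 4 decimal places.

(0.3269, 0.5775)

Here p̂ = 44/98 = 0.44898 and z = 2.576 (z² = 6.635776).
Denominator 1 + z²/n = 1 + 6.635776/98 = 1.067712.
Center = (0.44898 + 0.033856)/1.067712 = 0.45222.
Radicand: p̂(1−p̂)/n + z²/(4n²) = 0.002524458 + 0.000172735 = 0.002697193.
Half-width = z·√(radicand)/denom = 2.576·0.051935/1.067712 = 0.12530.
Interval: 0.45222 ± 0.12530 → (0.3269, 0.5775).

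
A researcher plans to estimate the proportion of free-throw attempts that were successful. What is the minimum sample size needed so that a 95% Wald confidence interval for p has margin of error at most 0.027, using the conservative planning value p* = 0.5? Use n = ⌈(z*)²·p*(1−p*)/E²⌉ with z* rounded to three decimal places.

n = 1318

The 95% critical value is z* = 1.960.
p*(1−p*) = 0.2500.
Required n before rounding: 3.841600 × 0.2500 / 0.027² = 1317.421.
⌈1317.421⌉ = 1318.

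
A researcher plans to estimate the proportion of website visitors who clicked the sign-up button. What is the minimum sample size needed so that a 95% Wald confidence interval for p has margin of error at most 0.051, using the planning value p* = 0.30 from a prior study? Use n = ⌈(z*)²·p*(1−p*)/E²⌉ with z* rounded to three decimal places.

The 95% critical value is z* = 1.960.
p*(1−p*) = 0.30·0.70 = 0.2100.
Required n before rounding: 3.841600 × 0.2100 / 0.051² = 310.164.
⌈310.164⌉ = 311.

n = 311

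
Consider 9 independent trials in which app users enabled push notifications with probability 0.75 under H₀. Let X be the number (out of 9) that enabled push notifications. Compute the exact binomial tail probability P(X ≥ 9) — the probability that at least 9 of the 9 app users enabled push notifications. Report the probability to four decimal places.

P = 0.0751

X is binomial with n = 9 and p = 0.75.
P(X ≥ 9) = C(9,9)·0.75^9·0.25^0.
= 0.075085 = 0.0751.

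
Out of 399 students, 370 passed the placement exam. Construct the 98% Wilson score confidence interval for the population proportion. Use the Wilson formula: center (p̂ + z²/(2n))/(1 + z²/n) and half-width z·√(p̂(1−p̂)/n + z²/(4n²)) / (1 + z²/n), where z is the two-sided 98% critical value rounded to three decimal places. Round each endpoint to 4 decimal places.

Here p̂ = 370/399 = 0.92732 and z = 2.326 (z² = 5.410276).
Denominator 1 + z²/n = 1 + 5.410276/399 = 1.013560.
Adjusted center: (0.92732 + z²/(2n))/1.013560 = 0.92160.
Radicand: p̂(1−p̂)/n + z²/(4n²) = 0.000168920 + 0.000008496 = 0.000177416.
Half-width = z·√(radicand)/denom = 2.326·0.013320/1.013560 = 0.03057.
So the interval runs from 0.8910 to 0.9522.

(0.8910, 0.9522)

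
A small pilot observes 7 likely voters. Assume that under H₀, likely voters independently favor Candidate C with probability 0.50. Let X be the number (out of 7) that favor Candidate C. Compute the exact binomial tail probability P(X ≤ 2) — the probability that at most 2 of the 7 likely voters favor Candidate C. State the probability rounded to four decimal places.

P = 0.2266

X is binomial with n = 7 and p = 0.50.
P(X ≤ 2) = C(7,0)·0.50^0·0.50^7 + C(7,1)·0.50^1·0.50^6 + C(7,2)·0.50^2·0.50^5.
= 0.007812 + 0.054688 + 0.164062 = 0.2266.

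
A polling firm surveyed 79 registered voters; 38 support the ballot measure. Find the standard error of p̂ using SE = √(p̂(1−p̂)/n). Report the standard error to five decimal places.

SE = 0.05621

Sample proportion p̂ = 38/79 = 0.48101.
p̂(1−p̂) = 0.249639.
SE = √(0.249639/79) = √0.003159987 = 0.05621.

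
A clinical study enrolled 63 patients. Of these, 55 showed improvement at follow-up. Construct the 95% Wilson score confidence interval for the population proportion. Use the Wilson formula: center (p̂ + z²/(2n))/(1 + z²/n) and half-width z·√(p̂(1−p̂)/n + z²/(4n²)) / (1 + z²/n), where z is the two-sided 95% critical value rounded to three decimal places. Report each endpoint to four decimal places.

Here p̂ = 55/63 = 0.87302 and z = 1.960 (z² = 3.841600).
1 + z²/n = 1.060978.
Center = (0.87302 + 0.030489)/1.060978 = 0.85158.
Radicand: p̂(1−p̂)/n + z²/(4n²) = 0.001759669 + 0.000241975 = 0.002001644.
Half-width = 1.960·√0.002001644/1.060978 = 0.08265.
Interval: 0.85158 ± 0.08265 → (0.7689, 0.9342).

(0.7689, 0.9342)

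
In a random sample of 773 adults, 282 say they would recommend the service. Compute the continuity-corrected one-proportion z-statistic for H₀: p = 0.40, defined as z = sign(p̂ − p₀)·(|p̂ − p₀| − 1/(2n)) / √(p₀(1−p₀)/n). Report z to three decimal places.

p̂ = 282/773 = 0.36481. p̂ − p₀ = -0.035188.
1/(2n) = 0.000647.
Corrected numerator: |-0.035188| − 0.000647 = 0.034541.
Under H₀, SE = √(p₀(1−p₀)/n) = √(0.40·0.60/773) = √0.000310479 = 0.017620.
z = −0.034541/0.017620 = -1.960.

z = -1.960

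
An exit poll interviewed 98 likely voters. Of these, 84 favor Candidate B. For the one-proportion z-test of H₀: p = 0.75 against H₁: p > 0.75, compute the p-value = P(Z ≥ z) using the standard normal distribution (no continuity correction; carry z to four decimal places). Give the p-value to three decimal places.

p-value = 0.007

Sample proportion p̂ = 84/98 = 0.85714.
Null standard error: √(0.75·0.25/98) = √0.001913265 = 0.043741.
z = (p̂ − p₀)/SE = (84/98 − 0.75)/0.043741 ≈ 2.4495.
From the standard normal, P(Z ≥ z) = 0.007.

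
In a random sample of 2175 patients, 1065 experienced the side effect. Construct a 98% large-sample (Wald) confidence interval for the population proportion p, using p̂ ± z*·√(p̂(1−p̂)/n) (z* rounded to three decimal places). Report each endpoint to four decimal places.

(0.4647, 0.5146)

With x = 1065 successes in n = 2175, p̂ = 0.48966.
Standard error of p̂: √(0.249893/2175) = √0.000114893 = 0.010719.
z* = 2.326 at the 98% level.
Margin of error: 2.326 × 0.010719 = 0.02493.
So the interval runs from 0.4647 to 0.5146.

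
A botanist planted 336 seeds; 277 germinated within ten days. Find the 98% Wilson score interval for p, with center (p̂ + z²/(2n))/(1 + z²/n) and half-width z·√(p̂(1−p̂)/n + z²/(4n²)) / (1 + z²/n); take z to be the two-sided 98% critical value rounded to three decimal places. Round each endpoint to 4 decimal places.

p̂ = 277/336 = 0.82440; z = 2.326, so z² = 5.410276.
Denominator 1 + z²/n = 1 + 5.410276/336 = 1.016102.
Center = (0.82440 + 0.008051)/1.016102 = 0.81926.
Radicand: p̂(1−p̂)/n + z²/(4n²) = 0.000430838 + 0.000011981 = 0.000442819.
Half-width = 2.326·√0.000442819/1.016102 = 0.04817.
So the interval runs from 0.7711 to 0.8674.

(0.7711, 0.8674)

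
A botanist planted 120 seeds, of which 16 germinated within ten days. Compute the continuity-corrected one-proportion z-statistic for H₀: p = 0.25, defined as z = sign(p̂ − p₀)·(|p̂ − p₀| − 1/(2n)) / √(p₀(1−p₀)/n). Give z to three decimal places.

p̂ = 16/120 = 0.13333. p̂ − p₀ = -0.116667.
1/(2n) = 0.004167.
Corrected numerator: |-0.116667| − 0.004167 = 0.112500.
Under H₀, SE = √(p₀(1−p₀)/n) = √(0.25·0.75/120) = √0.001562500 = 0.039528.
z = (−)0.112500/0.039528 = -2.846.

z = -2.846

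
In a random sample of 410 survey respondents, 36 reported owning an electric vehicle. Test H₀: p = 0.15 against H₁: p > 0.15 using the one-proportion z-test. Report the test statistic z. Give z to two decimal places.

Sample proportion p̂ = 36/410 = 0.08780.
Under H₀, SE = √(p₀(1−p₀)/n) = √(0.15·0.85/410) = √0.000310976 = 0.017635.
z = (0.08780 − 0.15)/0.017635 = -0.06220/0.017635 = -3.53.

z = -3.53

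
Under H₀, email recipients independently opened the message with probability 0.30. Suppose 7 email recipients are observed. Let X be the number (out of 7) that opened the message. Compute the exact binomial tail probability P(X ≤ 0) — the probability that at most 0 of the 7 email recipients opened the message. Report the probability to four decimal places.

X ~ Binomial(n=7, p=0.30).
P(X ≤ 0) = C(7,0)·0.30^0·0.70^7.
= 0.082354 = 0.0824.

P = 0.0824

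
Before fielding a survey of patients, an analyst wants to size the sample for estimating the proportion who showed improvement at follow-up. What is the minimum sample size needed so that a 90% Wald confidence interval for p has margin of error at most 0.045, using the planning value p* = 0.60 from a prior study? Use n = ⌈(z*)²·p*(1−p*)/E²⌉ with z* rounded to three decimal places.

n = 321

For 90% confidence, z* = 1.645.
p*(1−p*) = 0.2400.
(z*)²·p*(1−p*)/E² = 2.706025·0.2400/0.002025 = 320.714.
⌈320.714⌉ = 321.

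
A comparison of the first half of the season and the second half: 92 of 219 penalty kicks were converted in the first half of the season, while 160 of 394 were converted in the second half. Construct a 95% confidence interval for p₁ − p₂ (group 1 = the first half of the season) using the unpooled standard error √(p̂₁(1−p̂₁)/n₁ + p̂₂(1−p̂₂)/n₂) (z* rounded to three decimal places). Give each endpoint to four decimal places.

(-0.0674, 0.0954)

p̂₁ = 92/219 = 0.42009, p̂₂ = 160/394 = 0.40609; p̂₁ − p̂₂ = 0.01400.
Unpooled SE = √(p̂₁(1−p̂₁)/n₁ + p̂₂(1−p̂₂)/n₂) = √(0.001112395 + 0.000612135) = 0.041527.
For 95% confidence, z* = 1.960. Margin = 1.960·0.041527 = 0.08139.
So the interval runs from -0.0674 to 0.0954.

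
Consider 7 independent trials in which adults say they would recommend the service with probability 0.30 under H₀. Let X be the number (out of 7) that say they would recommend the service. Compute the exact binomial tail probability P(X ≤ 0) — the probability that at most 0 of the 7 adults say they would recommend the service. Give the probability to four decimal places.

X is binomial with n = 7 and p = 0.30.
P(X ≤ 0) = C(7,0)·0.30^0·0.70^7.
= 0.082354 = 0.0824.

P = 0.0824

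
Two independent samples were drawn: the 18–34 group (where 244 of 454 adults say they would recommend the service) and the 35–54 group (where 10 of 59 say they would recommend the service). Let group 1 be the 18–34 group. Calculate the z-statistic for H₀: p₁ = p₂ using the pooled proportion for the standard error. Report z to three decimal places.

z = 5.318

Sample proportions: p̂₁ = 244/454 = 0.53744 and p̂₂ = 10/59 = 0.16949.
Pooling: p̂ = 254/513 = 0.49513.
Pooled SE = √[0.2499763·0.01915180] ≈ 0.069192.
z = (p̂₁ − p̂₂)/SE = (0.53744 − 0.16949)/0.069192 = 0.36795/0.069192 = 5.318.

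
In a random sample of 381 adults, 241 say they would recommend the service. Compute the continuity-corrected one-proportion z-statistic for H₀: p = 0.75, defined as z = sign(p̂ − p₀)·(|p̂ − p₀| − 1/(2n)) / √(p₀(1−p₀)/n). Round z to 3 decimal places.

z = -5.235

The sample proportion is 241/381 = 0.63255. p̂ − p₀ = -0.117454.
Continuity correction 1/(2n) = 1/762 = 0.001312.
Corrected numerator: |-0.117454| − 0.001312 = 0.116142.
SE₀ = √(0.75·0.25/381) = 0.022184.
z = −0.116142/0.022184 = -5.235.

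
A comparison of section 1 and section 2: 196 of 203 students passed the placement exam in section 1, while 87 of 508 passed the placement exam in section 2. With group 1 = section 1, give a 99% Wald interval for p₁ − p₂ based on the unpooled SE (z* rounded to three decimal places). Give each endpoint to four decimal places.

p̂₁ = 196/203 = 0.96552, p̂₂ = 87/508 = 0.17126; p̂₁ − p̂₂ = 0.79426.
Unpooled SE = √(p̂₁(1−p̂₁)/n₁ + p̂₂(1−p̂₂)/n₂) = √(0.000164008 + 0.000279390) = 0.021057.
For 99% confidence, z* = 2.576. Margin = 2.576·0.021057 = 0.05424.
CI: 0.79426 ± 0.05424 = (0.7400, 0.8485).

(0.7400, 0.8485)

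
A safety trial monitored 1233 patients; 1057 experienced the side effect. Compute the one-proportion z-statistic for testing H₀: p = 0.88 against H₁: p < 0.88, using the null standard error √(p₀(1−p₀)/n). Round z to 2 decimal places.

The sample proportion is 1057/1233 = 0.85726.
Null standard error: √(0.88·0.12/1233) = √0.000085645 = 0.009254.
Test statistic: z = -0.02274/0.009254 = -2.46.

z = -2.46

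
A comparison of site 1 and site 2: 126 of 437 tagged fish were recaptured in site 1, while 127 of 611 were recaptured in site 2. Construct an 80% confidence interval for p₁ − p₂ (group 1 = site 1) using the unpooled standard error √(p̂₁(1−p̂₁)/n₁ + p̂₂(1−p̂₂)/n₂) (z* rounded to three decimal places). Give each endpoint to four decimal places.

p̂₁ = 0.28833, p̂₂ = 0.20786, so the observed difference is 0.08047.
Unpooled SE = √(p̂₁(1−p̂₁)/n₁ + p̂₂(1−p̂₂)/n₂) = √(0.000469555 + 0.000269479) = 0.027185.
z* = 1.282 at the 80% level. Margin = 1.282·0.027185 = 0.03485.
CI: 0.08047 ± 0.03485 = (0.0456, 0.1153).

(0.0456, 0.1153)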